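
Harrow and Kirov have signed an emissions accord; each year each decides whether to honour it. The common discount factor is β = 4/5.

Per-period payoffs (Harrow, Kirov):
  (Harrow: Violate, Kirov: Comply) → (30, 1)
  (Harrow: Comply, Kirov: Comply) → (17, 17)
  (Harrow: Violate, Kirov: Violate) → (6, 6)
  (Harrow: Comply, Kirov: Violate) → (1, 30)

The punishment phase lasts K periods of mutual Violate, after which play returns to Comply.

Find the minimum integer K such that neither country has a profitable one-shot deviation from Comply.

2

No profitable deviation requires (17−6)(β+…+β^K) ≥ 30−17, i.e. β+…+β^K ≥ 13/11 ≈ 1.1818.
With β = 4/5, the partial sums are K=1: 0.8000, K=2: 1.4400.
K = 2 is the first length at which the sum reaches 1.1818.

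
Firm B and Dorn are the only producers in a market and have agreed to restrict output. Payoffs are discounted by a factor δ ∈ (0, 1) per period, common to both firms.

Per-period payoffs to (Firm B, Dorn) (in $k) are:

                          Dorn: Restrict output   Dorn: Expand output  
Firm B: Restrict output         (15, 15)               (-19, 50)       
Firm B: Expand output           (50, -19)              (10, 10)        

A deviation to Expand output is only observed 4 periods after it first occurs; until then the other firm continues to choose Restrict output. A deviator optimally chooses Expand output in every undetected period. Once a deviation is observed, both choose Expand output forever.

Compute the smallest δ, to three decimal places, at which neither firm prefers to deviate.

The best deviation is to choose Expand output for all 4 undetected periods, earning 50 each, then 10 forever once detected.
Deviation value: 50(1−δ^4)/(1−δ) + 10δ^4/(1−δ); cooperation value: 15/(1−δ).
IC: 15 ≥ 50(1−δ^4) + 10δ^4 = 50 − 40δ^4.
So δ^4 ≥ 35/40 = 7/8, giving δ ≥ (7/8)^(1/4) ≈ 0.967.

0.967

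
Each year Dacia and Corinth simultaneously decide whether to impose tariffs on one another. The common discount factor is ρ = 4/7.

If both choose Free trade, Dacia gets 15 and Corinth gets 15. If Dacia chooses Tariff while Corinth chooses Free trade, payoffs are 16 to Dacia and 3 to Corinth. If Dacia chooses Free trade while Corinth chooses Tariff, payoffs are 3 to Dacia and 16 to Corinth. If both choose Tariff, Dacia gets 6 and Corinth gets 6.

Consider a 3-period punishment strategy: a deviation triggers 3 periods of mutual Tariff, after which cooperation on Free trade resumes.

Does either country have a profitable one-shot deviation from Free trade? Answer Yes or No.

No

Comparing payoff streams over the 4 periods until play realigns: cooperate → 15(1+ρ+…+ρ^3); deviate → 16 + 6(ρ+…+ρ^3).
Cooperation is sustained iff (15−6)(ρ+…+ρ^3) ≥ 16−15.
ρ+…+ρ^3 = 4/7·(1−(4/7)^3)/(1−4/7) = 1.0845, and (16−15)/(15−6) = 0.1111.
1.0845 ≥ 0.1111, so cooperation is sustainable.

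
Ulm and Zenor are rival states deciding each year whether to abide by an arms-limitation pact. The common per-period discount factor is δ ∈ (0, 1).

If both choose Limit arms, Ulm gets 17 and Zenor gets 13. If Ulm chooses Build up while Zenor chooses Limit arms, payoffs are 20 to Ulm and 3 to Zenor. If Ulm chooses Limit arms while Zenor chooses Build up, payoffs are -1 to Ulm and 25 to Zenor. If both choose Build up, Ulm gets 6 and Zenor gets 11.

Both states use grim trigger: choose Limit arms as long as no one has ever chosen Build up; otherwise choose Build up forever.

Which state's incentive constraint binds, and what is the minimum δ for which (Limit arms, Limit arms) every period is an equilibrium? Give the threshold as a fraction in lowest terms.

Zenor; δ ≥ 6/7

For Ulm: deviation gain 20−17 = 3, per-period punishment loss 17−6 = 11. IC gives δ ≥ 3/14.
For Zenor: gain 12, loss 2 per period, so δ ≥ 12/14 = 6/7.
The tighter constraint is Zenor's, so cooperation needs δ ≥ 6/7.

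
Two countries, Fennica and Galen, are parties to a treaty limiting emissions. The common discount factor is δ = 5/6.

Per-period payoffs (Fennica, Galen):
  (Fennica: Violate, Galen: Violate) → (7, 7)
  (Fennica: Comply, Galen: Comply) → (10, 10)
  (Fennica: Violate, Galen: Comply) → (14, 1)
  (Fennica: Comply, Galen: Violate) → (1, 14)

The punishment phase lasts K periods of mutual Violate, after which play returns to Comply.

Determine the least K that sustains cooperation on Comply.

Need Σ_{k=1}^{K} δ^k ≥ (14−10)/(10−7) = 1.3333 at δ = 5/6.
At K = 1 the sum is 0.8333 < 1.3333; at K = 2 it is 1.5278 ≥ 1.3333.
So the minimum punishment length is K = 2.

2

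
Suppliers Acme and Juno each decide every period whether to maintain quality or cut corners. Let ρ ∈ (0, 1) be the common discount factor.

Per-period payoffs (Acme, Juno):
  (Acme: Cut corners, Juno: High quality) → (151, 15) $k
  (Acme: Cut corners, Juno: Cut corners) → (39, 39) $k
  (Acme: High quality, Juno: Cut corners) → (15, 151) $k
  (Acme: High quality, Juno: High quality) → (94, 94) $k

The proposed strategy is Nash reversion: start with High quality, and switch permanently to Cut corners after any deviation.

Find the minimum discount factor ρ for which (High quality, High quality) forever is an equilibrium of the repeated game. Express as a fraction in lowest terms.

57/112

Under grim trigger the critical discount factor is (T−C)/(T−P) with T = 151, C = 94, P = 39.
ρ* = (151−94)/(151−39) = 57/112.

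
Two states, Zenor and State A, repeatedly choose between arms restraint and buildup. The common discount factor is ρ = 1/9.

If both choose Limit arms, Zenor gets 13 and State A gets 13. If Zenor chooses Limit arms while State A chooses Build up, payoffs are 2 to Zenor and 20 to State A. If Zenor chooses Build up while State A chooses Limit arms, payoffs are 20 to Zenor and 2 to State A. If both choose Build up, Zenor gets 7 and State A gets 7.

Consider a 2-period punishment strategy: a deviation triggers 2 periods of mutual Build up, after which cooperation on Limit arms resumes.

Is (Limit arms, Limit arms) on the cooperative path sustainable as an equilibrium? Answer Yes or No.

A one-shot deviation gives 20 now, then 7 for 2 periods, then back to 13.
Gain from deviating: (20−13) today; loss: (13−7) in each of the next 2 periods.
No-deviation condition: (13−7)(ρ+…+ρ^2) ≥ 20−13, i.e. ρ+…+ρ^2 ≥ 7/6.
At ρ = 1/9: ρ+…+ρ^2 = 0.1235 < 1.1667.
So cooperation is not sustainable.

No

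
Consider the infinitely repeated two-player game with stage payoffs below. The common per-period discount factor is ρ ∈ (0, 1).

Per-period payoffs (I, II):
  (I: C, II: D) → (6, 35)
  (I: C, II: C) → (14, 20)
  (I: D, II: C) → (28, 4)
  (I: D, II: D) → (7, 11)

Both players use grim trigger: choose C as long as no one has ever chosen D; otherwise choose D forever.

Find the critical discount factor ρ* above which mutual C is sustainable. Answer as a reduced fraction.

2/3

For I: deviation gain 28−14 = 14, per-period punishment loss 14−7 = 7. IC gives ρ ≥ 14/21 = 2/3.
For II: gain 15, loss 9 per period, so ρ ≥ 15/24 = 5/8.
The tighter constraint is I's, so cooperation needs ρ ≥ 2/3.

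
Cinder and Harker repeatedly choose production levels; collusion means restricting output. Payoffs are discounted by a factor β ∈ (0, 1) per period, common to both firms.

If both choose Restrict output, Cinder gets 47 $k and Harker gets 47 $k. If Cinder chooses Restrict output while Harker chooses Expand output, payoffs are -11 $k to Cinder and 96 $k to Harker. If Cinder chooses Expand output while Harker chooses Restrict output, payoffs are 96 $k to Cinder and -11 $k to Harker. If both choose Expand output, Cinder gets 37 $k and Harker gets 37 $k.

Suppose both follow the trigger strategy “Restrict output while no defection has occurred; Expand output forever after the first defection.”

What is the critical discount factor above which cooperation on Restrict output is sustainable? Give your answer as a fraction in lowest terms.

49/59

Under grim trigger the critical discount factor is (T−C)/(T−P) with T = 96, C = 47, P = 37.
β* = (96−47)/(96−37) = 49/59.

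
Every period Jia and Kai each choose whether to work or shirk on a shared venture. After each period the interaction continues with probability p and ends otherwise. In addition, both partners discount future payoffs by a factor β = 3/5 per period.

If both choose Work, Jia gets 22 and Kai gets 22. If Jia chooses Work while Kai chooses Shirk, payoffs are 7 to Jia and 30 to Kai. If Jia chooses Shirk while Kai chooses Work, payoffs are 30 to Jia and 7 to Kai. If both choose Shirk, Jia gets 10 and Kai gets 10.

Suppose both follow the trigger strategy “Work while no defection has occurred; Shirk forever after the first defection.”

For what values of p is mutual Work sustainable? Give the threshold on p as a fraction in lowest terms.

2/3

With continuation probability p and discount β, the effective per-period discount factor is βp.
Grim-trigger IC: βp ≥ (30−22)/(30−10) = 2/5.
So p ≥ (2/5)/(3/5) = 2/3.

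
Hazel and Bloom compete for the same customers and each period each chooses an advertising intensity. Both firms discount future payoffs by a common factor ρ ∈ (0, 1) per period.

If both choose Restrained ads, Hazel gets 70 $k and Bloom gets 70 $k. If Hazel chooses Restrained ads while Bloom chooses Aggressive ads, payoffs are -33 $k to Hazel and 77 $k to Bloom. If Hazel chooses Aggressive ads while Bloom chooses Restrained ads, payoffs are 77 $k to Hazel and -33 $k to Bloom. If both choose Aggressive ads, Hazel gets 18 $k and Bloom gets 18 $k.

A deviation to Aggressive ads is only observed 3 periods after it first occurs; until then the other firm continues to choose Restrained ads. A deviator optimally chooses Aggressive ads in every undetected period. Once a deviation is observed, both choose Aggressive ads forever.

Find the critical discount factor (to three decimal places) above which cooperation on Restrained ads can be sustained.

0.491

The best deviation is to choose Aggressive ads for all 3 undetected periods, earning 77 each, then 18 forever once detected.
Deviation value: 77(1−ρ^3)/(1−ρ) + 18ρ^3/(1−ρ); cooperation value: 70/(1−ρ).
IC: 70 ≥ 77(1−ρ^3) + 18ρ^3 = 77 − 59ρ^3.
So ρ^3 ≥ 7/59, giving ρ ≥ (7/59)^(1/3) ≈ 0.491.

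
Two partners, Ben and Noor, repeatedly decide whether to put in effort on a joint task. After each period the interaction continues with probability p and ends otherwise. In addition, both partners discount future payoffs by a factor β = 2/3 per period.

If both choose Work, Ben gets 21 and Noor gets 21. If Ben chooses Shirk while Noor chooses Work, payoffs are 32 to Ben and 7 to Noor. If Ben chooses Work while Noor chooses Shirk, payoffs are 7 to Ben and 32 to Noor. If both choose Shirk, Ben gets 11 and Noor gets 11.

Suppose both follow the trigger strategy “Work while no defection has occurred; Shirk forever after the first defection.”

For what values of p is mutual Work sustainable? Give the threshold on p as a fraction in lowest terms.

With continuation probability p and discount β, the effective per-period discount factor is βp.
Grim-trigger IC: βp ≥ (32−21)/(32−11) = 11/21.
So p ≥ (11/21)/(2/3) = 11/14.

11/14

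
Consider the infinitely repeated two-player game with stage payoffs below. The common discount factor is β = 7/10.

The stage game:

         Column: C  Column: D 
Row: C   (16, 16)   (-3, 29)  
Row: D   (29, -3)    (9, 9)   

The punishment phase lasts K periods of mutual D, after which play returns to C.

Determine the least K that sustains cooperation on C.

5

IC: β(1−β^K)/(1−β) ≥ (29−16)/(16−9) = 13/7.
With β = 7/10: need 1 − β^K ≥ 13/7·(1−7/10)/(7/10), i.e. β^K ≤ 0.2041.
Since (7/10)^4 = 0.2401 and (7/10)^5 = 0.1681, the smallest such K is 5.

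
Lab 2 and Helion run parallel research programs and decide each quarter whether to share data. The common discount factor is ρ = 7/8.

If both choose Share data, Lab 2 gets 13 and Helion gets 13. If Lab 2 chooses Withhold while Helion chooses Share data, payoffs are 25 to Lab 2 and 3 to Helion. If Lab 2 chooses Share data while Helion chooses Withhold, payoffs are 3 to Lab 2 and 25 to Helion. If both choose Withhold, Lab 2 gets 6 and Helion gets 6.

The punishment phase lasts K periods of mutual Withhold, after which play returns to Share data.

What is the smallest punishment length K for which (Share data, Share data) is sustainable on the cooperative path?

3

No profitable deviation requires (13−6)(ρ+…+ρ^K) ≥ 25−13, i.e. ρ+…+ρ^K ≥ 12/7 ≈ 1.7143.
With ρ = 7/8, the partial sums are K=1: 0.8750, K=2: 1.6406, K=3: 2.3105.
K = 3 is the first length at which the sum reaches 1.7143.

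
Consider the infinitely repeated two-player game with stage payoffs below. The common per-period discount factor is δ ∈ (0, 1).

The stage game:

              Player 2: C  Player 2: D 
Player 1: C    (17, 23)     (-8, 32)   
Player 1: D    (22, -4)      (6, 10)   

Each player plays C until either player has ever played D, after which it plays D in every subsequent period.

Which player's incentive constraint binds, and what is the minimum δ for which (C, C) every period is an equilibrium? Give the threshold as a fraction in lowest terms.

Player 1's threshold: (22−17)/(22−6) = 5/16.
Player 2's threshold: (32−23)/(32−10) = 9/22.
5/16 < 9/22, so Player 2 binds and δ* = 9/22.

Player 2; δ ≥ 9/22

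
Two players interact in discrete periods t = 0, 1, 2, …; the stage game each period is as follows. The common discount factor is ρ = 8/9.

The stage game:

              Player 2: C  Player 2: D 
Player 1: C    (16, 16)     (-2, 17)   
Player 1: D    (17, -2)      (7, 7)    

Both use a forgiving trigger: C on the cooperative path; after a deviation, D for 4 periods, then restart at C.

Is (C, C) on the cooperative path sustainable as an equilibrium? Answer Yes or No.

IC: ρ+…+ρ^4 ≥ (17−16)/(16−7) = 1/9.
At ρ = 8/9: partial sum = 3.0056 ≥ 0.1111. Cooperation sustainable.

Yes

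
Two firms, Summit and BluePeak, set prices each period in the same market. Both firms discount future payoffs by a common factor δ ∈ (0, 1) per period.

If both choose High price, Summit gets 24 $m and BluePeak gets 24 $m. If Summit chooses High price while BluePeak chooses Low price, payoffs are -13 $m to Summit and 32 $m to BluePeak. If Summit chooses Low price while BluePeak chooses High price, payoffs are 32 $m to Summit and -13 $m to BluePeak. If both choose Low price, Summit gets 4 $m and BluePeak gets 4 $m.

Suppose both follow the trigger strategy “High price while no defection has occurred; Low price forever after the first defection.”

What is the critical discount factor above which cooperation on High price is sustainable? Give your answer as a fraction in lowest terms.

Cooperation forever yields 24 each period: 24/(1−δ).
Deviating yields 32 once, then 4 forever: 32 + 4δ/(1−δ).
No profitable deviation requires 24/(1−δ) ≥ 32 + 4δ/(1−δ).
Multiplying by (1−δ): 24 ≥ 32(1−δ) + 4δ = 32 − 28δ.
So 28δ ≥ 8, i.e. δ ≥ 8/28 = 2/7.

2/7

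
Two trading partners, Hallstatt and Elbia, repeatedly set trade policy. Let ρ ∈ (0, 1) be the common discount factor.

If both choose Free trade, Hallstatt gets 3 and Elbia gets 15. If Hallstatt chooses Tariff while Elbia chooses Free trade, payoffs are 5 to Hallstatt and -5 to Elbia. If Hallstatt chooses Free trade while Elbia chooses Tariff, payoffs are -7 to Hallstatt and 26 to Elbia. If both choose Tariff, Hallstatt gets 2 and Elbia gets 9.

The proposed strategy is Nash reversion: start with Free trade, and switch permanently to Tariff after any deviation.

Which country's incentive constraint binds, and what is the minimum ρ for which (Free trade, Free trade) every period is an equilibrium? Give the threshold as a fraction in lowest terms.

Hallstatt; ρ ≥ 2/3

For Hallstatt: deviation gain 5−3 = 2, per-period punishment loss 3−2 = 1. IC gives ρ ≥ 2/3.
For Elbia: gain 11, loss 6 per period, so ρ ≥ 11/17.
The tighter constraint is Hallstatt's, so cooperation needs ρ ≥ 2/3.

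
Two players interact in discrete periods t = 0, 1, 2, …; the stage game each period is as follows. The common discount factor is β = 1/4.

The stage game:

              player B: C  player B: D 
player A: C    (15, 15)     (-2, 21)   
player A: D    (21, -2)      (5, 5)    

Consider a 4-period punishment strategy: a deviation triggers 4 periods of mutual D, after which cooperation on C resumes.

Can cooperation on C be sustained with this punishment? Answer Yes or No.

No

Comparing payoff streams over the 5 periods until play realigns: cooperate → 15(1+β+…+β^4); deviate → 21 + 5(β+…+β^4).
Cooperation is sustained iff (15−5)(β+…+β^4) ≥ 21−15.
β+…+β^4 = 1/4·(1−(1/4)^4)/(1−1/4) = 0.3320, and (21−15)/(15−5) = 0.6000.
0.3320 < 0.6000, so cooperation is not sustainable.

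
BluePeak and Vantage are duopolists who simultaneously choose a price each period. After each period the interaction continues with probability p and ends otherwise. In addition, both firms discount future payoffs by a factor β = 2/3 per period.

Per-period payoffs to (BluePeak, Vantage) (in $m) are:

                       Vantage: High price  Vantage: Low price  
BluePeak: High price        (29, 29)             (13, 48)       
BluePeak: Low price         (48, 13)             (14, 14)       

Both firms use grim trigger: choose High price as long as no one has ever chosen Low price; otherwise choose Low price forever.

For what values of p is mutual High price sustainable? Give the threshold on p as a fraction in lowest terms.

With continuation probability p and discount β, the effective per-period discount factor is βp.
Grim-trigger IC: βp ≥ (48−29)/(48−14) = 19/34.
So p ≥ (19/34)/(2/3) = 57/68.

57/68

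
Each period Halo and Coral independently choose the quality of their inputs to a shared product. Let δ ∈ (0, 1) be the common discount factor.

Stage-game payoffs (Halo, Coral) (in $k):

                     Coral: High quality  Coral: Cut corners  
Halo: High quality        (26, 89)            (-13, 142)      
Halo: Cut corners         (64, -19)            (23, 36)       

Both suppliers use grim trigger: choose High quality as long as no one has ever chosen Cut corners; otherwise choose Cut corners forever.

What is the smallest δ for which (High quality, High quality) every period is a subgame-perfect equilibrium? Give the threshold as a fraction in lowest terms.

38/41

Halo: cooperation gives 26 each period; deviation gives 64 once then 23 forever.
  26/(1−δ) ≥ 64 + 23δ/(1−δ) ⇒ δ ≥ 38/41.
Coral: cooperation gives 89 each period; deviation gives 142 once then 36 forever.
  δ ≥ 53/106 = 1/2.
Both must hold, so the binding constraint is Halo's: δ ≥ 38/41.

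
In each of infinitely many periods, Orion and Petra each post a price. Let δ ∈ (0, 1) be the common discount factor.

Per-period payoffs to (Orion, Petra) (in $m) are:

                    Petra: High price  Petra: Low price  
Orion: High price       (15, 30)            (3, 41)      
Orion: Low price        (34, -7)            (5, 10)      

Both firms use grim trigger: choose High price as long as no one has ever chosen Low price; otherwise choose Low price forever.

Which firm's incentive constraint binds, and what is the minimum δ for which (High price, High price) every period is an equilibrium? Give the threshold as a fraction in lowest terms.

Orion; δ ≥ 19/29

Orion: cooperation gives 15 each period; deviation gives 34 once then 5 forever.
  15/(1−δ) ≥ 34 + 5δ/(1−δ) ⇒ δ ≥ 19/29.
Petra: cooperation gives 30 each period; deviation gives 41 once then 10 forever.
  δ ≥ 11/31.
Both must hold, so the binding constraint is Orion's: δ ≥ 19/29.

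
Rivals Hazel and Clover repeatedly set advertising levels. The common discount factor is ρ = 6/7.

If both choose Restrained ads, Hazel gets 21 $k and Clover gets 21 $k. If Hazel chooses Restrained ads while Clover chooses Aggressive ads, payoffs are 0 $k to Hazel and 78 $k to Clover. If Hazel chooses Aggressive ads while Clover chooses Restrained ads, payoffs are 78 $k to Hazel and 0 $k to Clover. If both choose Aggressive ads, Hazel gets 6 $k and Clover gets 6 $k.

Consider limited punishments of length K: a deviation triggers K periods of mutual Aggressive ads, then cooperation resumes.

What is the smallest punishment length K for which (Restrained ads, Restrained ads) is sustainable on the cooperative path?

7

No profitable deviation requires (21−6)(ρ+…+ρ^K) ≥ 78−21, i.e. ρ+…+ρ^K ≥ 19/5 ≈ 3.8000.
With ρ = 6/7, the partial sums are K=1: 0.8571, K=2: 1.5918, …, K=5: 3.2240, K=6: 3.6206, K=7: 3.9605.
K = 7 is the first length at which the sum reaches 3.8000.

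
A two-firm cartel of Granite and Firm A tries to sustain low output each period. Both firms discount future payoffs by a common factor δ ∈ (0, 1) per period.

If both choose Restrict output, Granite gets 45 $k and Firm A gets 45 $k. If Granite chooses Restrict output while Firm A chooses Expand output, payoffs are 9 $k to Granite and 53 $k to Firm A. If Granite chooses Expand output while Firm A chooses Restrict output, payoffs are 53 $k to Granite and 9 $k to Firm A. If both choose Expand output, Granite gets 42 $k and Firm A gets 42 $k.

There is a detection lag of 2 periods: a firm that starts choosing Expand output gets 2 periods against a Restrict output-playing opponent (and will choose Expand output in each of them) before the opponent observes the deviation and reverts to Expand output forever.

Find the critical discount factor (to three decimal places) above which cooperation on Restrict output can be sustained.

0.853

A deviator earns 53 for 2 periods, then 42 forever; cooperating earns 45 forever. Multiplying the IC by (1−δ):
45 ≥ 53(1−δ^2) + 42δ^2, so 11·δ^2 ≥ 8 and δ^2 ≥ 8/11.
δ ≥ (8/11)^(1/2) ≈ 0.853.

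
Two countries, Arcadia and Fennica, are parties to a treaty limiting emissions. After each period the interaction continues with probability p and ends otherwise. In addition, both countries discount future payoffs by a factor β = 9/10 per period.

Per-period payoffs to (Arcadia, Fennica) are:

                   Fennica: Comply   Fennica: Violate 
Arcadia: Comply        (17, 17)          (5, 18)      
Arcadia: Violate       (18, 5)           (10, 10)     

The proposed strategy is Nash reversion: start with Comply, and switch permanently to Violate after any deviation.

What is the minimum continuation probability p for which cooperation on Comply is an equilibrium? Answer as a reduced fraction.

With continuation probability p and discount β, the effective per-period discount factor is βp.
Grim-trigger IC: βp ≥ (18−17)/(18−10) = 1/8.
So p ≥ (1/8)/(9/10) = 5/36.

5/36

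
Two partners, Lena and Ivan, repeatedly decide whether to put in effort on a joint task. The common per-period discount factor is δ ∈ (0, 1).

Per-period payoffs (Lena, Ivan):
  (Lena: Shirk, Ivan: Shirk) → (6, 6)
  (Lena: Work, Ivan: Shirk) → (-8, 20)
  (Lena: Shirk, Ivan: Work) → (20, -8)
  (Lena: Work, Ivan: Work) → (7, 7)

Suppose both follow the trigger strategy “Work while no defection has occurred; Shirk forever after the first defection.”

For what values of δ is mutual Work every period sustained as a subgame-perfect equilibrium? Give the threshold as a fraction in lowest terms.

13/14

One-period gain from deviating is 20 − 7 = 13. The loss is 7 − 6 = 1 in every subsequent period, with present value 1·δ/(1−δ).
Deviation is unprofitable when 1·δ/(1−δ) ≥ 13, i.e. δ/(1−δ) ≥ 13.
Equivalently δ ≥ 13/(13+1) = 13/14.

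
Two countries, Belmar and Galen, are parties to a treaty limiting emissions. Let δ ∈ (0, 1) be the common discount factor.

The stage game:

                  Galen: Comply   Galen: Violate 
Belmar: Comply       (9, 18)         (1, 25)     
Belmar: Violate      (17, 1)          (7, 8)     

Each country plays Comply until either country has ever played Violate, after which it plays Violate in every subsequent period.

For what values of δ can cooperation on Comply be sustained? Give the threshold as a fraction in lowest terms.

Belmar: cooperation gives 9 each period; deviation gives 17 once then 7 forever.
  9/(1−δ) ≥ 17 + 7δ/(1−δ) ⇒ δ ≥ 8/10 = 4/5.
Galen: cooperation gives 18 each period; deviation gives 25 once then 8 forever.
  δ ≥ 7/17.
Both must hold, so the binding constraint is Belmar's: δ ≥ 4/5.

4/5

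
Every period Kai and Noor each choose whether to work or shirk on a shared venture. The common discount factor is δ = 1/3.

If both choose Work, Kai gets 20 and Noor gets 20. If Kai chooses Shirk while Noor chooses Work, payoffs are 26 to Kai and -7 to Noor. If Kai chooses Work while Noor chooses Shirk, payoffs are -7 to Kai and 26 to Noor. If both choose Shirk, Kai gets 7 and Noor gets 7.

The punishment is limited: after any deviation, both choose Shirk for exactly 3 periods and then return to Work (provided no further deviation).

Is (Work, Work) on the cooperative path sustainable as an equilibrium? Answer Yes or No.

A one-shot deviation gives 26 now, then 7 for 3 periods, then back to 20.
Gain from deviating: (26−20) today; loss: (20−7) in each of the next 3 periods.
No-deviation condition: (20−7)(δ+…+δ^3) ≥ 26−20, i.e. δ+…+δ^3 ≥ 6/13.
At δ = 1/3: δ+…+δ^3 = 0.4815 ≥ 0.4615.
So cooperation is sustainable.

Yes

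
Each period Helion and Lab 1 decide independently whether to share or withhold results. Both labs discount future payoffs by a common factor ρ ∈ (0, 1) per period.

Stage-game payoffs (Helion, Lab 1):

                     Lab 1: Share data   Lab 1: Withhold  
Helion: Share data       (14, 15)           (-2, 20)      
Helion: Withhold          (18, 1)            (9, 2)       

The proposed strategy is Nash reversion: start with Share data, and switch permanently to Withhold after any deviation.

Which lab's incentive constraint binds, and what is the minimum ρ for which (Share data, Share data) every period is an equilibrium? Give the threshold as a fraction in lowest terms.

Helion; ρ ≥ 4/9

For Helion: deviation gain 18−14 = 4, per-period punishment loss 14−9 = 5. IC gives ρ ≥ 4/9.
For Lab 1: gain 5, loss 13 per period, so ρ ≥ 5/18.
The tighter constraint is Helion's, so cooperation needs ρ ≥ 4/9.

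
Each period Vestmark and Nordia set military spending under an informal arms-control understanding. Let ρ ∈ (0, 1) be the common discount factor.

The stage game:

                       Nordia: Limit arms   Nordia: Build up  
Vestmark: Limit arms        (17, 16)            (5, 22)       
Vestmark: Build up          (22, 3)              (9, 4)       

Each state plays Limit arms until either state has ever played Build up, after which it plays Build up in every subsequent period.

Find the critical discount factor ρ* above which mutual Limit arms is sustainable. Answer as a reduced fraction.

5/13

Vestmark: cooperation gives 17 each period; deviation gives 22 once then 9 forever.
  17/(1−ρ) ≥ 22 + 9ρ/(1−ρ) ⇒ ρ ≥ 5/13.
Nordia: cooperation gives 16 each period; deviation gives 22 once then 4 forever.
  ρ ≥ 6/18 = 1/3.
Both must hold, so the binding constraint is Vestmark's: ρ ≥ 5/13.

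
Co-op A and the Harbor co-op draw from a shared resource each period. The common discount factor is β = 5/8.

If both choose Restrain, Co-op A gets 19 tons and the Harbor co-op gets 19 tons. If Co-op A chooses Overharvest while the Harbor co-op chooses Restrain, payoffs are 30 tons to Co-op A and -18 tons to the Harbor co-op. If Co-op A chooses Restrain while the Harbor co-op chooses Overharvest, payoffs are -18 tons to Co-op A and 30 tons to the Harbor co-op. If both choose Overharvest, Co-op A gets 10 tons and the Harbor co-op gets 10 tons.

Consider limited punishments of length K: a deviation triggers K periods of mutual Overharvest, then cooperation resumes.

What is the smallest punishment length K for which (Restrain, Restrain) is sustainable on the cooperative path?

No profitable deviation requires (19−10)(β+…+β^K) ≥ 30−19, i.e. β+…+β^K ≥ 11/9 ≈ 1.2222.
With β = 5/8, the partial sums are K=1: 0.6250, K=2: 1.0156, K=3: 1.2598.
K = 3 is the first length at which the sum reaches 1.2222.

3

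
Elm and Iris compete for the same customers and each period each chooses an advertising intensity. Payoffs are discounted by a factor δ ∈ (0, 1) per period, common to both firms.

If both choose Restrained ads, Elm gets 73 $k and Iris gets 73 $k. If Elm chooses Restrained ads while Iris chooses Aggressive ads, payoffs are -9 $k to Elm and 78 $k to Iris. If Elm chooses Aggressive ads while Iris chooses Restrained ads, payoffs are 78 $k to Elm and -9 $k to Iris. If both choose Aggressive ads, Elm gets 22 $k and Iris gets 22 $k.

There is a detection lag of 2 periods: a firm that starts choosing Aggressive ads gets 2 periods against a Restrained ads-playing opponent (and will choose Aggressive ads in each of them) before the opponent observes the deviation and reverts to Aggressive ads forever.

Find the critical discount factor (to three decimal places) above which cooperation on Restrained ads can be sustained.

0.299

The best deviation is to choose Aggressive ads for all 2 undetected periods, earning 78 each, then 22 forever once detected.
Deviation value: 78(1−δ^2)/(1−δ) + 22δ^2/(1−δ); cooperation value: 73/(1−δ).
IC: 73 ≥ 78(1−δ^2) + 22δ^2 = 78 − 56δ^2.
So δ^2 ≥ 5/56, giving δ ≥ (5/56)^(1/2) ≈ 0.299.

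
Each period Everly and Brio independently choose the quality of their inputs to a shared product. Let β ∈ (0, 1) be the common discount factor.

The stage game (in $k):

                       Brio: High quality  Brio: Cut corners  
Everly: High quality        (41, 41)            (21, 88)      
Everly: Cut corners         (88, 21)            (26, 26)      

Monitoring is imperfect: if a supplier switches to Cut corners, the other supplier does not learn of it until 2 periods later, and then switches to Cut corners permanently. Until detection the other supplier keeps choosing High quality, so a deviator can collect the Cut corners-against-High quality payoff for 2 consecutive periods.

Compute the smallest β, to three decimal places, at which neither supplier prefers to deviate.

Deviating for the 2 undetected periods gains 88−41 = 47 per period over cooperation, then loses 41−26 = 15 per period forever once punishment starts.
Gain: 47(1 + β + … + β^1); loss: 15·β^2/(1−β).
No profitable deviation ⇔ 47(1−β^2) ≤ 15·β^2, i.e. β^2 ≥ 47/(47+15) = 47/62.
Hence β ≥ (47/62)^(1/2) ≈ 0.871.

0.871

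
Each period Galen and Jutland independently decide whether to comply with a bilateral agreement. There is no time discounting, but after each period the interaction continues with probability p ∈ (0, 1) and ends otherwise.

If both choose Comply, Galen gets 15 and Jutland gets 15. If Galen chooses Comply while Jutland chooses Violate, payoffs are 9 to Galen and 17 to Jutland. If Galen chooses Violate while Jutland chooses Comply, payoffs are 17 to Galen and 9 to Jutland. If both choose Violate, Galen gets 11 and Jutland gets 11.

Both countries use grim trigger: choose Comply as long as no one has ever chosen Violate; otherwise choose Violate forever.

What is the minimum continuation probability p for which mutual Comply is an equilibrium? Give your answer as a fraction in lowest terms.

With no time discounting, the continuation probability p plays the role of the discount factor.
Grim-trigger IC: 15/(1−p) ≥ 17 + 11p/(1−p) ⇒ p ≥ (17−15)/(17−11) = 1/3.

1/3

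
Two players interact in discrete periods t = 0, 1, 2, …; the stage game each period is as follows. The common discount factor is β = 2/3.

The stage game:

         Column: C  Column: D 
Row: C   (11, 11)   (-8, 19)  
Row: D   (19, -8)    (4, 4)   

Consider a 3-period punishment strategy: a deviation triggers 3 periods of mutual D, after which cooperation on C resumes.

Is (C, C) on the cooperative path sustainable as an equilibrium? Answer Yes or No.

A one-shot deviation gives 19 now, then 4 for 3 periods, then back to 11.
Gain from deviating: (19−11) today; loss: (11−4) in each of the next 3 periods.
No-deviation condition: (11−4)(β+…+β^3) ≥ 19−11, i.e. β+…+β^3 ≥ 8/7.
At β = 2/3: β+…+β^3 = 1.4074 ≥ 1.1429.
So cooperation is sustainable.

Yes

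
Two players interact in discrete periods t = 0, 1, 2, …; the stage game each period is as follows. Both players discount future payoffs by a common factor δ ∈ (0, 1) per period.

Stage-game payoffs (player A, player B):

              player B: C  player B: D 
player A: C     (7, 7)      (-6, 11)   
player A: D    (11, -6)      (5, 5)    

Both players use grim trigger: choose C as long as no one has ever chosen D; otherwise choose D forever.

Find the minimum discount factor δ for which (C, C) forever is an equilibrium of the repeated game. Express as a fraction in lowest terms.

2/3

Under grim trigger the critical discount factor is (T−C)/(T−P) with T = 11, C = 7, P = 5.
δ* = (11−7)/(11−5) = 4/6 = 2/3.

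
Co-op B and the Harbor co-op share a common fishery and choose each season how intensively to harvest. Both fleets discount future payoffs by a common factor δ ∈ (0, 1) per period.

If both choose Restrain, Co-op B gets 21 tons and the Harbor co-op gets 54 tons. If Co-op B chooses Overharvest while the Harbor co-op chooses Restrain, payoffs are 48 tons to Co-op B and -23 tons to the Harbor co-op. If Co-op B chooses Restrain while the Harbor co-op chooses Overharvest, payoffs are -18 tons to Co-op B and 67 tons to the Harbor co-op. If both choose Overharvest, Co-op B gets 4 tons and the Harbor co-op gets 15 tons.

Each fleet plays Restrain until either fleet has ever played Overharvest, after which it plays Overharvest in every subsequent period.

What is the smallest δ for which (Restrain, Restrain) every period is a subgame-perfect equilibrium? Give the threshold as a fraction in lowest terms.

27/44

Co-op B's threshold: (48−21)/(48−4) = 27/44.
the Harbor co-op's threshold: (67−54)/(67−15) = 1/4.
27/44 > 1/4, so Co-op B binds and δ* = 27/44.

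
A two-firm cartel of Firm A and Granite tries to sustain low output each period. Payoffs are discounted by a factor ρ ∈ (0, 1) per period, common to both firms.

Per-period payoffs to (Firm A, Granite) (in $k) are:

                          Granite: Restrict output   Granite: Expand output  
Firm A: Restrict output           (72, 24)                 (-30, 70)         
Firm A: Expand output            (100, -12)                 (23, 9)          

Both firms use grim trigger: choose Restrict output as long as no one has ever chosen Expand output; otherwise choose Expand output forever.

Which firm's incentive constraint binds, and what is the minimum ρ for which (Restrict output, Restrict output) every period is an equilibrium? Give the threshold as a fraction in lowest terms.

Granite; ρ ≥ 46/61

For Firm A: deviation gain 100−72 = 28, per-period punishment loss 72−23 = 49. IC gives ρ ≥ 28/77 = 4/11.
For Granite: gain 46, loss 15 per period, so ρ ≥ 46/61.
The tighter constraint is Granite's, so cooperation needs ρ ≥ 46/61.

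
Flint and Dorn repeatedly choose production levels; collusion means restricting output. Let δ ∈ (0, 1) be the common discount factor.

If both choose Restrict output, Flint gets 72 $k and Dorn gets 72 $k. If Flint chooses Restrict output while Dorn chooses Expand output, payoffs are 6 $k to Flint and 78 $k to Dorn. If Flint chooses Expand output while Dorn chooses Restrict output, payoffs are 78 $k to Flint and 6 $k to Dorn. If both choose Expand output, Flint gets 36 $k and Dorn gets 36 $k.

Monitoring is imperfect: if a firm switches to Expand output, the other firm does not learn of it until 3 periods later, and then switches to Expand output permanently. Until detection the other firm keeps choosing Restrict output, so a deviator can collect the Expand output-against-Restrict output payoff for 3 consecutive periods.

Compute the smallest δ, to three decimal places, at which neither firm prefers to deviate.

Deviating for the 3 undetected periods gains 78−72 = 6 per period over cooperation, then loses 72−36 = 36 per period forever once punishment starts.
Gain: 6(1 + δ + … + δ^2); loss: 36·δ^3/(1−δ).
No profitable deviation ⇔ 6(1−δ^3) ≤ 36·δ^3, i.e. δ^3 ≥ 6/(6+36) = 1/7.
Hence δ ≥ (1/7)^(1/3) ≈ 0.523.

0.523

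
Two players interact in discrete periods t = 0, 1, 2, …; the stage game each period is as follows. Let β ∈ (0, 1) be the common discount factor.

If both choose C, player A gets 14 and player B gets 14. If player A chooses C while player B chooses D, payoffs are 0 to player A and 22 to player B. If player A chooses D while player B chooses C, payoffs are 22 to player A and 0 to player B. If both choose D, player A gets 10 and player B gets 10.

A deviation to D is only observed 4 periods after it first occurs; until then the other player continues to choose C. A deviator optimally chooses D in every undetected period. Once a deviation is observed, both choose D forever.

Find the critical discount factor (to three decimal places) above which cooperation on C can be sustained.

0.904

Deviating for the 4 undetected periods gains 22−14 = 8 per period over cooperation, then loses 14−10 = 4 per period forever once punishment starts.
Gain: 8(1 + β + … + β^3); loss: 4·β^4/(1−β).
No profitable deviation ⇔ 8(1−β^4) ≤ 4·β^4, i.e. β^4 ≥ 8/(8+4) = 2/3.
Hence β ≥ (2/3)^(1/4) ≈ 0.904.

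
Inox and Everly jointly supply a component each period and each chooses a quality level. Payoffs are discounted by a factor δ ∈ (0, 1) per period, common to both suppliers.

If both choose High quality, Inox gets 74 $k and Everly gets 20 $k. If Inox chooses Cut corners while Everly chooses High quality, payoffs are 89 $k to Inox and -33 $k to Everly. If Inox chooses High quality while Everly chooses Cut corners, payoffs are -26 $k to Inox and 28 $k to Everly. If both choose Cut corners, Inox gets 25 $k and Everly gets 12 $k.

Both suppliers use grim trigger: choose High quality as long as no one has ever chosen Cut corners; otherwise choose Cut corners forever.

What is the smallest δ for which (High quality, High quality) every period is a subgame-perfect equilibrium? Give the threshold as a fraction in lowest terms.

Inox: cooperation gives 74 each period; deviation gives 89 once then 25 forever.
  74/(1−δ) ≥ 89 + 25δ/(1−δ) ⇒ δ ≥ 15/64.
Everly: cooperation gives 20 each period; deviation gives 28 once then 12 forever.
  δ ≥ 8/16 = 1/2.
Both must hold, so the binding constraint is Everly's: δ ≥ 1/2.

1/2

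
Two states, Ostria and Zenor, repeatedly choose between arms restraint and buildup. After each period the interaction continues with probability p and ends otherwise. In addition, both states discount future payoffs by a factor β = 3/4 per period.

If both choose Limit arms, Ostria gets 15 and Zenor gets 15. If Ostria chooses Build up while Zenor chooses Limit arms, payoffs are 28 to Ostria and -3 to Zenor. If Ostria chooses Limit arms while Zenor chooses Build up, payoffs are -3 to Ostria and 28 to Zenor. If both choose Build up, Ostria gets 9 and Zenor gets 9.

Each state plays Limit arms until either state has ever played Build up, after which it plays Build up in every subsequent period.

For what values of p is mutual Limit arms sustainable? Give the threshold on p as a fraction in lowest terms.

52/57

With continuation probability p and discount β, the effective per-period discount factor is βp.
Grim-trigger IC: βp ≥ (28−15)/(28−9) = 13/19.
So p ≥ (13/19)/(3/4) = 52/57.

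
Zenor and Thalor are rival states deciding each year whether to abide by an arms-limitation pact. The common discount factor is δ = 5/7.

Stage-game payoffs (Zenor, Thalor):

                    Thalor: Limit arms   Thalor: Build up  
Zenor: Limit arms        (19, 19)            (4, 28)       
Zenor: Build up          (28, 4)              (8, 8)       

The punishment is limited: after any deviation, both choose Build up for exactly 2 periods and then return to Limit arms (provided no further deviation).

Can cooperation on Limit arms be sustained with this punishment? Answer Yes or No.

IC: δ+…+δ^2 ≥ (28−19)/(19−8) = 9/11.
At δ = 5/7: partial sum = 1.2245 ≥ 0.8182. Cooperation sustainable.

Yes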